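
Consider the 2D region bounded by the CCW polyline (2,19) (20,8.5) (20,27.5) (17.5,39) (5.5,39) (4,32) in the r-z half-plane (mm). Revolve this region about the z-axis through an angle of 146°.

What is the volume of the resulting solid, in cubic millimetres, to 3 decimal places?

Profile (r,z), 6 vertices: (2,19) (20,8.5) (20,27.5) (17.5,39) (5.5,39) (4,32)
edge 0: (2,19)→(20,8.5)  cross = 2·8.5 − 20·19 = -363.0000; (r_i+r_j)·cross = 22·-363.0000 = -7986.0000
edge 1: (20,8.5)→(20,27.5)  cross = 20·27.5 − 20·8.5 = 380.0000; (r_i+r_j)·cross = 40·380.0000 = 15200.0000
edge 2: (20,27.5)→(17.5,39)  cross = 20·39 − 17.5·27.5 = 298.7500; (r_i+r_j)·cross = 37.5·298.7500 = 11203.1250
edge 3: (17.5,39)→(5.5,39)  cross = 17.5·39 − 5.5·39 = 468.0000; (r_i+r_j)·cross = 23·468.0000 = 10764.0000
edge 4: (5.5,39)→(4,32)  cross = 5.5·32 − 4·39 = 20.0000; (r_i+r_j)·cross = 9.5·20.0000 = 190.0000
edge 5: (4,32)→(2,19)  cross = 4·19 − 2·32 = 12.0000; (r_i+r_j)·cross = 6·12.0000 = 72.0000
Σcross = 815.7500 → A = |Σcross|/2 = 407.8750 mm²
Σ(r_i+r_j)·cross = 29443.1250 → first moment M = |Σ|/6 = 4907.1875
R_c = M/A = 4907.1875/407.8750 = 12.0311 mm
θ = 146° = 2.548181 rad
V = θ·R_c·A = 2.548181·12.0311·407.8750 = 12504.401 mm³

Volume = 12504.401 mm³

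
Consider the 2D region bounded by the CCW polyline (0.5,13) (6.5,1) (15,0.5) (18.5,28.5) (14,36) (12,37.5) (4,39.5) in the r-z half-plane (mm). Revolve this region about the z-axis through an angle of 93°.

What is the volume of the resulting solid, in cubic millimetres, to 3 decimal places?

Volume = 8006.319 mm³

Profile (r,z), 7 vertices: (0.5,13) (6.5,1) (15,0.5) (18.5,28.5) (14,36) (12,37.5) (4,39.5)
edge 0: (0.5,13)→(6.5,1)  cross = 0.5·1 − 6.5·13 = -84.0000; (r_i+r_j)·cross = 7·-84.0000 = -588.0000
edge 1: (6.5,1)→(15,0.5)  cross = 6.5·0.5 − 15·1 = -11.7500; (r_i+r_j)·cross = 21.5·-11.7500 = -252.6250
edge 2: (15,0.5)→(18.5,28.5)  cross = 15·28.5 − 18.5·0.5 = 418.2500; (r_i+r_j)·cross = 33.5·418.2500 = 14011.3750
edge 3: (18.5,28.5)→(14,36)  cross = 18.5·36 − 14·28.5 = 267.0000; (r_i+r_j)·cross = 32.5·267.0000 = 8677.5000
edge 4: (14,36)→(12,37.5)  cross = 14·37.5 − 12·36 = 93.0000; (r_i+r_j)·cross = 26·93.0000 = 2418.0000
edge 5: (12,37.5)→(4,39.5)  cross = 12·39.5 − 4·37.5 = 324.0000; (r_i+r_j)·cross = 16·324.0000 = 5184.0000
edge 6: (4,39.5)→(0.5,13)  cross = 4·13 − 0.5·39.5 = 32.2500; (r_i+r_j)·cross = 4.5·32.2500 = 145.1250
Σcross = 1038.7500 → A = |Σcross|/2 = 519.3750 mm²
Σ(r_i+r_j)·cross = 29595.3750 → first moment M = |Σ|/6 = 4932.5625
R_c = M/A = 4932.5625/519.3750 = 9.4971 mm
θ = 93° = 1.623156 rad
V = θ·R_c·A = 1.623156·9.4971·519.3750 = 8006.319 mm³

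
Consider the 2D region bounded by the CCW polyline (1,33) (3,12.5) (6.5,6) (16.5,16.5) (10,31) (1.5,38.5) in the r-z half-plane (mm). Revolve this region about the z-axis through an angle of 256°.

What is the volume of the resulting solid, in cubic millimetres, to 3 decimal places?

Volume = 9193.277 mm³

Profile (r,z), 6 vertices: (1,33) (3,12.5) (6.5,6) (16.5,16.5) (10,31) (1.5,38.5)
edge 0: (1,33)→(3,12.5)  cross = 1·12.5 − 3·33 = -86.5000; (r_i+r_j)·cross = 4·-86.5000 = -346.0000
edge 1: (3,12.5)→(6.5,6)  cross = 3·6 − 6.5·12.5 = -63.2500; (r_i+r_j)·cross = 9.5·-63.2500 = -600.8750
edge 2: (6.5,6)→(16.5,16.5)  cross = 6.5·16.5 − 16.5·6 = 8.2500; (r_i+r_j)·cross = 23·8.2500 = 189.7500
edge 3: (16.5,16.5)→(10,31)  cross = 16.5·31 − 10·16.5 = 346.5000; (r_i+r_j)·cross = 26.5·346.5000 = 9182.2500
edge 4: (10,31)→(1.5,38.5)  cross = 10·38.5 − 1.5·31 = 338.5000; (r_i+r_j)·cross = 11.5·338.5000 = 3892.7500
edge 5: (1.5,38.5)→(1,33)  cross = 1.5·33 − 1·38.5 = 11.0000; (r_i+r_j)·cross = 2.5·11.0000 = 27.5000
Σcross = 554.5000 → A = |Σcross|/2 = 277.2500 mm²
Σ(r_i+r_j)·cross = 12345.3750 → first moment M = |Σ|/6 = 2057.5625
R_c = M/A = 2057.5625/277.2500 = 7.4213 mm
θ = 256° = 4.468043 rad
V = θ·R_c·A = 4.468043·7.4213·277.2500 = 9193.277 mm³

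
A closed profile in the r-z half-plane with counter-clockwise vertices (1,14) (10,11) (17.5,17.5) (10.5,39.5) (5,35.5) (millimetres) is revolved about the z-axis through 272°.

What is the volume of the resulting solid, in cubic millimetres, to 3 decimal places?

Volume = 12052.691 mm³

Profile (r,z), 5 vertices: (1,14) (10,11) (17.5,17.5) (10.5,39.5) (5,35.5)
edge 0: (1,14)→(10,11)  cross = 1·11 − 10·14 = -129.0000; (r_i+r_j)·cross = 11·-129.0000 = -1419.0000
edge 1: (10,11)→(17.5,17.5)  cross = 10·17.5 − 17.5·11 = -17.5000; (r_i+r_j)·cross = 27.5·-17.5000 = -481.2500
edge 2: (17.5,17.5)→(10.5,39.5)  cross = 17.5·39.5 − 10.5·17.5 = 507.5000; (r_i+r_j)·cross = 28·507.5000 = 14210.0000
edge 3: (10.5,39.5)→(5,35.5)  cross = 10.5·35.5 − 5·39.5 = 175.2500; (r_i+r_j)·cross = 15.5·175.2500 = 2716.3750
edge 4: (5,35.5)→(1,14)  cross = 5·14 − 1·35.5 = 34.5000; (r_i+r_j)·cross = 6·34.5000 = 207.0000
Σcross = 570.7500 → A = |Σcross|/2 = 285.3750 mm²
Σ(r_i+r_j)·cross = 15233.1250 → first moment M = |Σ|/6 = 2538.8542
R_c = M/A = 2538.8542/285.3750 = 8.8966 mm
θ = 272° = 4.747296 rad
V = θ·R_c·A = 4.747296·8.8966·285.3750 = 12052.691 mm³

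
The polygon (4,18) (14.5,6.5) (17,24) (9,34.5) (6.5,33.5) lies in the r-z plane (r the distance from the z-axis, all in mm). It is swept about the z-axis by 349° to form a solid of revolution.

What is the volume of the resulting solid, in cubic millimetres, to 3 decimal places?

Volume = 13995.164 mm³

Profile (r,z), 5 vertices: (4,18) (14.5,6.5) (17,24) (9,34.5) (6.5,33.5)
edge 0: (4,18)→(14.5,6.5)  cross = 4·6.5 − 14.5·18 = -235.0000; (r_i+r_j)·cross = 18.5·-235.0000 = -4347.5000
edge 1: (14.5,6.5)→(17,24)  cross = 14.5·24 − 17·6.5 = 237.5000; (r_i+r_j)·cross = 31.5·237.5000 = 7481.2500
edge 2: (17,24)→(9,34.5)  cross = 17·34.5 − 9·24 = 370.5000; (r_i+r_j)·cross = 26·370.5000 = 9633.0000
edge 3: (9,34.5)→(6.5,33.5)  cross = 9·33.5 − 6.5·34.5 = 77.2500; (r_i+r_j)·cross = 15.5·77.2500 = 1197.3750
edge 4: (6.5,33.5)→(4,18)  cross = 6.5·18 − 4·33.5 = -17.0000; (r_i+r_j)·cross = 10.5·-17.0000 = -178.5000
Σcross = 433.2500 → A = |Σcross|/2 = 216.6250 mm²
Σ(r_i+r_j)·cross = 13785.6250 → first moment M = |Σ|/6 = 2297.6042
R_c = M/A = 2297.6042/216.6250 = 10.6064 mm
θ = 349° = 6.091199 rad
V = θ·R_c·A = 6.091199·10.6064·216.6250 = 13995.164 mm³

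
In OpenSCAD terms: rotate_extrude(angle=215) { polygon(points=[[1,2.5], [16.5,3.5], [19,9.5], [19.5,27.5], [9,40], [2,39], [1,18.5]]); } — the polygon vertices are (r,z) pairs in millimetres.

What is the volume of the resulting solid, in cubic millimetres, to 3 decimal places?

Volume = 21042.924 mm³

Profile (r,z), 7 vertices: (1,2.5) (16.5,3.5) (19,9.5) (19.5,27.5) (9,40) (2,39) (1,18.5)
edge 0: (1,2.5)→(16.5,3.5)  cross = 1·3.5 − 16.5·2.5 = -37.7500; (r_i+r_j)·cross = 17.5·-37.7500 = -660.6250
edge 1: (16.5,3.5)→(19,9.5)  cross = 16.5·9.5 − 19·3.5 = 90.2500; (r_i+r_j)·cross = 35.5·90.2500 = 3203.8750
edge 2: (19,9.5)→(19.5,27.5)  cross = 19·27.5 − 19.5·9.5 = 337.2500; (r_i+r_j)·cross = 38.5·337.2500 = 12984.1250
edge 3: (19.5,27.5)→(9,40)  cross = 19.5·40 − 9·27.5 = 532.5000; (r_i+r_j)·cross = 28.5·532.5000 = 15176.2500
edge 4: (9,40)→(2,39)  cross = 9·39 − 2·40 = 271.0000; (r_i+r_j)·cross = 11·271.0000 = 2981.0000
edge 5: (2,39)→(1,18.5)  cross = 2·18.5 − 1·39 = -2.0000; (r_i+r_j)·cross = 3·-2.0000 = -6.0000
edge 6: (1,18.5)→(1,2.5)  cross = 1·2.5 − 1·18.5 = -16.0000; (r_i+r_j)·cross = 2·-16.0000 = -32.0000
Σcross = 1175.2500 → A = |Σcross|/2 = 587.6250 mm²
Σ(r_i+r_j)·cross = 33646.6250 → first moment M = |Σ|/6 = 5607.7708
R_c = M/A = 5607.7708/587.6250 = 9.5431 mm
θ = 215° = 3.752458 rad
V = θ·R_c·A = 3.752458·9.5431·587.6250 = 21042.924 mm³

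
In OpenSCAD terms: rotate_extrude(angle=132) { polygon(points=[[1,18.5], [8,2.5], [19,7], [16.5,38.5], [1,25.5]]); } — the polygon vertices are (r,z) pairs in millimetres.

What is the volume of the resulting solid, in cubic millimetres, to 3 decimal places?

Profile (r,z), 5 vertices: (1,18.5) (8,2.5) (19,7) (16.5,38.5) (1,25.5)
edge 0: (1,18.5)→(8,2.5)  cross = 1·2.5 − 8·18.5 = -145.5000; (r_i+r_j)·cross = 9·-145.5000 = -1309.5000
edge 1: (8,2.5)→(19,7)  cross = 8·7 − 19·2.5 = 8.5000; (r_i+r_j)·cross = 27·8.5000 = 229.5000
edge 2: (19,7)→(16.5,38.5)  cross = 19·38.5 − 16.5·7 = 616.0000; (r_i+r_j)·cross = 35.5·616.0000 = 21868.0000
edge 3: (16.5,38.5)→(1,25.5)  cross = 16.5·25.5 − 1·38.5 = 382.2500; (r_i+r_j)·cross = 17.5·382.2500 = 6689.3750
edge 4: (1,25.5)→(1,18.5)  cross = 1·18.5 − 1·25.5 = -7.0000; (r_i+r_j)·cross = 2·-7.0000 = -14.0000
Σcross = 854.2500 → A = |Σcross|/2 = 427.1250 mm²
Σ(r_i+r_j)·cross = 27463.3750 → first moment M = |Σ|/6 = 4577.2292
R_c = M/A = 4577.2292/427.1250 = 10.7164 mm
θ = 132° = 2.303835 rad
V = θ·R_c·A = 2.303835·10.7164·427.1250 = 10545.179 mm³

Volume = 10545.179 mm³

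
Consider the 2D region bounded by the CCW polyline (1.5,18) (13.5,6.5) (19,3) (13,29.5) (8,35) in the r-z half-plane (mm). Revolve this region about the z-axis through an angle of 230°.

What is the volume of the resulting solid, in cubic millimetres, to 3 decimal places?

Profile (r,z), 5 vertices: (1.5,18) (13.5,6.5) (19,3) (13,29.5) (8,35)
edge 0: (1.5,18)→(13.5,6.5)  cross = 1.5·6.5 − 13.5·18 = -233.2500; (r_i+r_j)·cross = 15·-233.2500 = -3498.7500
edge 1: (13.5,6.5)→(19,3)  cross = 13.5·3 − 19·6.5 = -83.0000; (r_i+r_j)·cross = 32.5·-83.0000 = -2697.5000
edge 2: (19,3)→(13,29.5)  cross = 19·29.5 − 13·3 = 521.5000; (r_i+r_j)·cross = 32·521.5000 = 16688.0000
edge 3: (13,29.5)→(8,35)  cross = 13·35 − 8·29.5 = 219.0000; (r_i+r_j)·cross = 21·219.0000 = 4599.0000
edge 4: (8,35)→(1.5,18)  cross = 8·18 − 1.5·35 = 91.5000; (r_i+r_j)·cross = 9.5·91.5000 = 869.2500
Σcross = 515.7500 → A = |Σcross|/2 = 257.8750 mm²
Σ(r_i+r_j)·cross = 15960.0000 → first moment M = |Σ|/6 = 2660.0000
R_c = M/A = 2660.0000/257.8750 = 10.3151 mm
θ = 230° = 4.014257 rad
V = θ·R_c·A = 4.014257·10.3151·257.8750 = 10677.924 mm³

Volume = 10677.924 mm³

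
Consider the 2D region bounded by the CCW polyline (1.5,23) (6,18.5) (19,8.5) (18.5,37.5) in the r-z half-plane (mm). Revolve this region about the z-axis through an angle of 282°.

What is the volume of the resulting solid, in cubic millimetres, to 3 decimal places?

Volume = 16297.405 mm³

Profile (r,z), 4 vertices: (1.5,23) (6,18.5) (19,8.5) (18.5,37.5)
edge 0: (1.5,23)→(6,18.5)  cross = 1.5·18.5 − 6·23 = -110.2500; (r_i+r_j)·cross = 7.5·-110.2500 = -826.8750
edge 1: (6,18.5)→(19,8.5)  cross = 6·8.5 − 19·18.5 = -300.5000; (r_i+r_j)·cross = 25·-300.5000 = -7512.5000
edge 2: (19,8.5)→(18.5,37.5)  cross = 19·37.5 − 18.5·8.5 = 555.2500; (r_i+r_j)·cross = 37.5·555.2500 = 20821.8750
edge 3: (18.5,37.5)→(1.5,23)  cross = 18.5·23 − 1.5·37.5 = 369.2500; (r_i+r_j)·cross = 20·369.2500 = 7385.0000
Σcross = 513.7500 → A = |Σcross|/2 = 256.8750 mm²
Σ(r_i+r_j)·cross = 19867.5000 → first moment M = |Σ|/6 = 3311.2500
R_c = M/A = 3311.2500/256.8750 = 12.8905 mm
θ = 282° = 4.921828 rad
V = θ·R_c·A = 4.921828·12.8905·256.8750 = 16297.405 mm³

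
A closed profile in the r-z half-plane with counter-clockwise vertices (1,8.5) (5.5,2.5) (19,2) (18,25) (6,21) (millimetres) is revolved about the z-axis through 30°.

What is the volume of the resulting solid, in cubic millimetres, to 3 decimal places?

Profile (r,z), 5 vertices: (1,8.5) (5.5,2.5) (19,2) (18,25) (6,21)
edge 0: (1,8.5)→(5.5,2.5)  cross = 1·2.5 − 5.5·8.5 = -44.2500; (r_i+r_j)·cross = 6.5·-44.2500 = -287.6250
edge 1: (5.5,2.5)→(19,2)  cross = 5.5·2 − 19·2.5 = -36.5000; (r_i+r_j)·cross = 24.5·-36.5000 = -894.2500
edge 2: (19,2)→(18,25)  cross = 19·25 − 18·2 = 439.0000; (r_i+r_j)·cross = 37·439.0000 = 16243.0000
edge 3: (18,25)→(6,21)  cross = 18·21 − 6·25 = 228.0000; (r_i+r_j)·cross = 24·228.0000 = 5472.0000
edge 4: (6,21)→(1,8.5)  cross = 6·8.5 − 1·21 = 30.0000; (r_i+r_j)·cross = 7·30.0000 = 210.0000
Σcross = 616.2500 → A = |Σcross|/2 = 308.1250 mm²
Σ(r_i+r_j)·cross = 20743.1250 → first moment M = |Σ|/6 = 3457.1875
R_c = M/A = 3457.1875/308.1250 = 11.2201 mm
θ = 30° = 0.523599 rad
V = θ·R_c·A = 0.523599·11.2201·308.1250 = 1810.179 mm³

Volume = 1810.179 mm³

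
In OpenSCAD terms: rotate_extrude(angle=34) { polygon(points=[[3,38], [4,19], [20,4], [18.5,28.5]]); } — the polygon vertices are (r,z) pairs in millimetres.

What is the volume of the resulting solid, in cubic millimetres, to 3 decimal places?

Volume = 2271.902 mm³

Profile (r,z), 4 vertices: (3,38) (4,19) (20,4) (18.5,28.5)
edge 0: (3,38)→(4,19)  cross = 3·19 − 4·38 = -95.0000; (r_i+r_j)·cross = 7·-95.0000 = -665.0000
edge 1: (4,19)→(20,4)  cross = 4·4 − 20·19 = -364.0000; (r_i+r_j)·cross = 24·-364.0000 = -8736.0000
edge 2: (20,4)→(18.5,28.5)  cross = 20·28.5 − 18.5·4 = 496.0000; (r_i+r_j)·cross = 38.5·496.0000 = 19096.0000
edge 3: (18.5,28.5)→(3,38)  cross = 18.5·38 − 3·28.5 = 617.5000; (r_i+r_j)·cross = 21.5·617.5000 = 13276.2500
Σcross = 654.5000 → A = |Σcross|/2 = 327.2500 mm²
Σ(r_i+r_j)·cross = 22971.2500 → first moment M = |Σ|/6 = 3828.5417
R_c = M/A = 3828.5417/327.2500 = 11.6991 mm
θ = 34° = 0.593412 rad
V = θ·R_c·A = 0.593412·11.6991·327.2500 = 2271.902 mm³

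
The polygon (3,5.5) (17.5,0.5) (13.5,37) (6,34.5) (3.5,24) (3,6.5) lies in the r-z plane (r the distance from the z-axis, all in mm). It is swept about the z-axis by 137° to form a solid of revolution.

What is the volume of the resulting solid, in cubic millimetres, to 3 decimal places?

Volume = 8989.245 mm³

Profile (r,z), 6 vertices: (3,5.5) (17.5,0.5) (13.5,37) (6,34.5) (3.5,24) (3,6.5)
edge 0: (3,5.5)→(17.5,0.5)  cross = 3·0.5 − 17.5·5.5 = -94.7500; (r_i+r_j)·cross = 20.5·-94.7500 = -1942.3750
edge 1: (17.5,0.5)→(13.5,37)  cross = 17.5·37 − 13.5·0.5 = 640.7500; (r_i+r_j)·cross = 31·640.7500 = 19863.2500
edge 2: (13.5,37)→(6,34.5)  cross = 13.5·34.5 − 6·37 = 243.7500; (r_i+r_j)·cross = 19.5·243.7500 = 4753.1250
edge 3: (6,34.5)→(3.5,24)  cross = 6·24 − 3.5·34.5 = 23.2500; (r_i+r_j)·cross = 9.5·23.2500 = 220.8750
edge 4: (3.5,24)→(3,6.5)  cross = 3.5·6.5 − 3·24 = -49.2500; (r_i+r_j)·cross = 6.5·-49.2500 = -320.1250
edge 5: (3,6.5)→(3,5.5)  cross = 3·5.5 − 3·6.5 = -3.0000; (r_i+r_j)·cross = 6·-3.0000 = -18.0000
Σcross = 760.7500 → A = |Σcross|/2 = 380.3750 mm²
Σ(r_i+r_j)·cross = 22556.7500 → first moment M = |Σ|/6 = 3759.4583
R_c = M/A = 3759.4583/380.3750 = 9.8836 mm
θ = 137° = 2.391101 rad
V = θ·R_c·A = 2.391101·9.8836·380.3750 = 8989.245 mm³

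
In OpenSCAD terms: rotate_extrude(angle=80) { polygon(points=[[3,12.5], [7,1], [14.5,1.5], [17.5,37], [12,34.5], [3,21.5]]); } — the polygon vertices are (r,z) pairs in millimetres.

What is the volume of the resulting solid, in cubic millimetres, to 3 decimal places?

Profile (r,z), 6 vertices: (3,12.5) (7,1) (14.5,1.5) (17.5,37) (12,34.5) (3,21.5)
edge 0: (3,12.5)→(7,1)  cross = 3·1 − 7·12.5 = -84.5000; (r_i+r_j)·cross = 10·-84.5000 = -845.0000
edge 1: (7,1)→(14.5,1.5)  cross = 7·1.5 − 14.5·1 = -4.0000; (r_i+r_j)·cross = 21.5·-4.0000 = -86.0000
edge 2: (14.5,1.5)→(17.5,37)  cross = 14.5·37 − 17.5·1.5 = 510.2500; (r_i+r_j)·cross = 32·510.2500 = 16328.0000
edge 3: (17.5,37)→(12,34.5)  cross = 17.5·34.5 − 12·37 = 159.7500; (r_i+r_j)·cross = 29.5·159.7500 = 4712.6250
edge 4: (12,34.5)→(3,21.5)  cross = 12·21.5 − 3·34.5 = 154.5000; (r_i+r_j)·cross = 15·154.5000 = 2317.5000
edge 5: (3,21.5)→(3,12.5)  cross = 3·12.5 − 3·21.5 = -27.0000; (r_i+r_j)·cross = 6·-27.0000 = -162.0000
Σcross = 709.0000 → A = |Σcross|/2 = 354.5000 mm²
Σ(r_i+r_j)·cross = 22265.1250 → first moment M = |Σ|/6 = 3710.8542
R_c = M/A = 3710.8542/354.5000 = 10.4679 mm
θ = 80° = 1.396263 rad
V = θ·R_c·A = 1.396263·10.4679·354.5000 = 5181.330 mm³

Volume = 5181.330 mm³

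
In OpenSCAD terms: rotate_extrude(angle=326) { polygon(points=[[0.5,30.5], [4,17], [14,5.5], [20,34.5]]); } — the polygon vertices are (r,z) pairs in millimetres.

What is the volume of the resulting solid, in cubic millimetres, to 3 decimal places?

Profile (r,z), 4 vertices: (0.5,30.5) (4,17) (14,5.5) (20,34.5)
edge 0: (0.5,30.5)→(4,17)  cross = 0.5·17 − 4·30.5 = -113.5000; (r_i+r_j)·cross = 4.5·-113.5000 = -510.7500
edge 1: (4,17)→(14,5.5)  cross = 4·5.5 − 14·17 = -216.0000; (r_i+r_j)·cross = 18·-216.0000 = -3888.0000
edge 2: (14,5.5)→(20,34.5)  cross = 14·34.5 − 20·5.5 = 373.0000; (r_i+r_j)·cross = 34·373.0000 = 12682.0000
edge 3: (20,34.5)→(0.5,30.5)  cross = 20·30.5 − 0.5·34.5 = 592.7500; (r_i+r_j)·cross = 20.5·592.7500 = 12151.3750
Σcross = 636.2500 → A = |Σcross|/2 = 318.1250 mm²
Σ(r_i+r_j)·cross = 20434.6250 → first moment M = |Σ|/6 = 3405.7708
R_c = M/A = 3405.7708/318.1250 = 10.7058 mm
θ = 326° = 5.689773 rad
V = θ·R_c·A = 5.689773·10.7058·318.1250 = 19378.064 mm³

Volume = 19378.064 mm³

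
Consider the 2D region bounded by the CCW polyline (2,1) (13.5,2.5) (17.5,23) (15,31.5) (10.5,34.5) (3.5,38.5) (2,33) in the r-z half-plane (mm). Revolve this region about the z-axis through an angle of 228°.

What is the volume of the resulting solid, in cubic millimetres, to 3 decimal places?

Profile (r,z), 7 vertices: (2,1) (13.5,2.5) (17.5,23) (15,31.5) (10.5,34.5) (3.5,38.5) (2,33)
edge 0: (2,1)→(13.5,2.5)  cross = 2·2.5 − 13.5·1 = -8.5000; (r_i+r_j)·cross = 15.5·-8.5000 = -131.7500
edge 1: (13.5,2.5)→(17.5,23)  cross = 13.5·23 − 17.5·2.5 = 266.7500; (r_i+r_j)·cross = 31·266.7500 = 8269.2500
edge 2: (17.5,23)→(15,31.5)  cross = 17.5·31.5 − 15·23 = 206.2500; (r_i+r_j)·cross = 32.5·206.2500 = 6703.1250
edge 3: (15,31.5)→(10.5,34.5)  cross = 15·34.5 − 10.5·31.5 = 186.7500; (r_i+r_j)·cross = 25.5·186.7500 = 4762.1250
edge 4: (10.5,34.5)→(3.5,38.5)  cross = 10.5·38.5 − 3.5·34.5 = 283.5000; (r_i+r_j)·cross = 14·283.5000 = 3969.0000
edge 5: (3.5,38.5)→(2,33)  cross = 3.5·33 − 2·38.5 = 38.5000; (r_i+r_j)·cross = 5.5·38.5000 = 211.7500
edge 6: (2,33)→(2,1)  cross = 2·1 − 2·33 = -64.0000; (r_i+r_j)·cross = 4·-64.0000 = -256.0000
Σcross = 909.2500 → A = |Σcross|/2 = 454.6250 mm²
Σ(r_i+r_j)·cross = 23527.5000 → first moment M = |Σ|/6 = 3921.2500
R_c = M/A = 3921.2500/454.6250 = 8.6252 mm
θ = 228° = 3.979351 rad
V = θ·R_c·A = 3.979351·8.6252·454.6250 = 15604.029 mm³

Volume = 15604.029 mm³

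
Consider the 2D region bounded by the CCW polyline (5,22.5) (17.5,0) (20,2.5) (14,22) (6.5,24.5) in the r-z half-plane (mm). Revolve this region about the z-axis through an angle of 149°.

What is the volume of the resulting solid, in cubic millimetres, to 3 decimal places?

Volume = 4734.880 mm³

Profile (r,z), 5 vertices: (5,22.5) (17.5,0) (20,2.5) (14,22) (6.5,24.5)
edge 0: (5,22.5)→(17.5,0)  cross = 5·0 − 17.5·22.5 = -393.7500; (r_i+r_j)·cross = 22.5·-393.7500 = -8859.3750
edge 1: (17.5,0)→(20,2.5)  cross = 17.5·2.5 − 20·0 = 43.7500; (r_i+r_j)·cross = 37.5·43.7500 = 1640.6250
edge 2: (20,2.5)→(14,22)  cross = 20·22 − 14·2.5 = 405.0000; (r_i+r_j)·cross = 34·405.0000 = 13770.0000
edge 3: (14,22)→(6.5,24.5)  cross = 14·24.5 − 6.5·22 = 200.0000; (r_i+r_j)·cross = 20.5·200.0000 = 4100.0000
edge 4: (6.5,24.5)→(5,22.5)  cross = 6.5·22.5 − 5·24.5 = 23.7500; (r_i+r_j)·cross = 11.5·23.7500 = 273.1250
Σcross = 278.7500 → A = |Σcross|/2 = 139.3750 mm²
Σ(r_i+r_j)·cross = 10924.3750 → first moment M = |Σ|/6 = 1820.7292
R_c = M/A = 1820.7292/139.3750 = 13.0635 mm
θ = 149° = 2.600541 rad
V = θ·R_c·A = 2.600541·13.0635·139.3750 = 4734.880 mm³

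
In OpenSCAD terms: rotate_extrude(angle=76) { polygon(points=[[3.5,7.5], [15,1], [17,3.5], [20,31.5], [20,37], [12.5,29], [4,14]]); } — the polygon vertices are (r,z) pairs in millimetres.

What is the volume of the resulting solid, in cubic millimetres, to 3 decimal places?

Profile (r,z), 7 vertices: (3.5,7.5) (15,1) (17,3.5) (20,31.5) (20,37) (12.5,29) (4,14)
edge 0: (3.5,7.5)→(15,1)  cross = 3.5·1 − 15·7.5 = -109.0000; (r_i+r_j)·cross = 18.5·-109.0000 = -2016.5000
edge 1: (15,1)→(17,3.5)  cross = 15·3.5 − 17·1 = 35.5000; (r_i+r_j)·cross = 32·35.5000 = 1136.0000
edge 2: (17,3.5)→(20,31.5)  cross = 17·31.5 − 20·3.5 = 465.5000; (r_i+r_j)·cross = 37·465.5000 = 17223.5000
edge 3: (20,31.5)→(20,37)  cross = 20·37 − 20·31.5 = 110.0000; (r_i+r_j)·cross = 40·110.0000 = 4400.0000
edge 4: (20,37)→(12.5,29)  cross = 20·29 − 12.5·37 = 117.5000; (r_i+r_j)·cross = 32.5·117.5000 = 3818.7500
edge 5: (12.5,29)→(4,14)  cross = 12.5·14 − 4·29 = 59.0000; (r_i+r_j)·cross = 16.5·59.0000 = 973.5000
edge 6: (4,14)→(3.5,7.5)  cross = 4·7.5 − 3.5·14 = -19.0000; (r_i+r_j)·cross = 7.5·-19.0000 = -142.5000
Σcross = 659.5000 → A = |Σcross|/2 = 329.7500 mm²
Σ(r_i+r_j)·cross = 25392.7500 → first moment M = |Σ|/6 = 4232.1250
R_c = M/A = 4232.1250/329.7500 = 12.8343 mm
θ = 76° = 1.326450 rad
V = θ·R_c·A = 1.326450·12.8343·329.7500 = 5613.703 mm³

Volume = 5613.703 mm³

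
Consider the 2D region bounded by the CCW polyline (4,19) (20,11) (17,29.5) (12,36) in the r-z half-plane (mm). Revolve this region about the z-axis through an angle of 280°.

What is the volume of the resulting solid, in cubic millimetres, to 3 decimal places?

Volume = 12765.455 mm³

Profile (r,z), 4 vertices: (4,19) (20,11) (17,29.5) (12,36)
edge 0: (4,19)→(20,11)  cross = 4·11 − 20·19 = -336.0000; (r_i+r_j)·cross = 24·-336.0000 = -8064.0000
edge 1: (20,11)→(17,29.5)  cross = 20·29.5 − 17·11 = 403.0000; (r_i+r_j)·cross = 37·403.0000 = 14911.0000
edge 2: (17,29.5)→(12,36)  cross = 17·36 − 12·29.5 = 258.0000; (r_i+r_j)·cross = 29·258.0000 = 7482.0000
edge 3: (12,36)→(4,19)  cross = 12·19 − 4·36 = 84.0000; (r_i+r_j)·cross = 16·84.0000 = 1344.0000
Σcross = 409.0000 → A = |Σcross|/2 = 204.5000 mm²
Σ(r_i+r_j)·cross = 15673.0000 → first moment M = |Σ|/6 = 2612.1667
R_c = M/A = 2612.1667/204.5000 = 12.7734 mm
θ = 280° = 4.886922 rad
V = θ·R_c·A = 4.886922·12.7734·204.5000 = 12765.455 mm³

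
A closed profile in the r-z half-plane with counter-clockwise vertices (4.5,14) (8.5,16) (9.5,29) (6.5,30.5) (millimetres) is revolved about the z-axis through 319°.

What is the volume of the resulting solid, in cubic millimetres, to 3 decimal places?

Profile (r,z), 4 vertices: (4.5,14) (8.5,16) (9.5,29) (6.5,30.5)
edge 0: (4.5,14)→(8.5,16)  cross = 4.5·16 − 8.5·14 = -47.0000; (r_i+r_j)·cross = 13·-47.0000 = -611.0000
edge 1: (8.5,16)→(9.5,29)  cross = 8.5·29 − 9.5·16 = 94.5000; (r_i+r_j)·cross = 18·94.5000 = 1701.0000
edge 2: (9.5,29)→(6.5,30.5)  cross = 9.5·30.5 − 6.5·29 = 101.2500; (r_i+r_j)·cross = 16·101.2500 = 1620.0000
edge 3: (6.5,30.5)→(4.5,14)  cross = 6.5·14 − 4.5·30.5 = -46.2500; (r_i+r_j)·cross = 11·-46.2500 = -508.7500
Σcross = 102.5000 → A = |Σcross|/2 = 51.2500 mm²
Σ(r_i+r_j)·cross = 2201.2500 → first moment M = |Σ|/6 = 366.8750
R_c = M/A = 366.8750/51.2500 = 7.1585 mm
θ = 319° = 5.567600 rad
V = θ·R_c·A = 5.567600·7.1585·51.2500 = 2042.613 mm³

Volume = 2042.613 mm³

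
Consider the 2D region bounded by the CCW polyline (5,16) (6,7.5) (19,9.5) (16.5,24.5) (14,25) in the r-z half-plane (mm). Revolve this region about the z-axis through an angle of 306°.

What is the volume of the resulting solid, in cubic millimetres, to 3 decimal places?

Profile (r,z), 5 vertices: (5,16) (6,7.5) (19,9.5) (16.5,24.5) (14,25)
edge 0: (5,16)→(6,7.5)  cross = 5·7.5 − 6·16 = -58.5000; (r_i+r_j)·cross = 11·-58.5000 = -643.5000
edge 1: (6,7.5)→(19,9.5)  cross = 6·9.5 − 19·7.5 = -85.5000; (r_i+r_j)·cross = 25·-85.5000 = -2137.5000
edge 2: (19,9.5)→(16.5,24.5)  cross = 19·24.5 − 16.5·9.5 = 308.7500; (r_i+r_j)·cross = 35.5·308.7500 = 10960.6250
edge 3: (16.5,24.5)→(14,25)  cross = 16.5·25 − 14·24.5 = 69.5000; (r_i+r_j)·cross = 30.5·69.5000 = 2119.7500
edge 4: (14,25)→(5,16)  cross = 14·16 − 5·25 = 99.0000; (r_i+r_j)·cross = 19·99.0000 = 1881.0000
Σcross = 333.2500 → A = |Σcross|/2 = 166.6250 mm²
Σ(r_i+r_j)·cross = 12180.3750 → first moment M = |Σ|/6 = 2030.0625
R_c = M/A = 2030.0625/166.6250 = 12.1834 mm
θ = 306° = 5.340708 rad
V = θ·R_c·A = 5.340708·12.1834·166.6250 = 10841.970 mm³

Volume = 10841.970 mm³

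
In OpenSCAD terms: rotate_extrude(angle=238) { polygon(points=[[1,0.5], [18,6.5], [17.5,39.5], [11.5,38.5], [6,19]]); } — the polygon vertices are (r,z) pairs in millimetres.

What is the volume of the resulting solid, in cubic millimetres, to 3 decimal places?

Profile (r,z), 5 vertices: (1,0.5) (18,6.5) (17.5,39.5) (11.5,38.5) (6,19)
edge 0: (1,0.5)→(18,6.5)  cross = 1·6.5 − 18·0.5 = -2.5000; (r_i+r_j)·cross = 19·-2.5000 = -47.5000
edge 1: (18,6.5)→(17.5,39.5)  cross = 18·39.5 − 17.5·6.5 = 597.2500; (r_i+r_j)·cross = 35.5·597.2500 = 21202.3750
edge 2: (17.5,39.5)→(11.5,38.5)  cross = 17.5·38.5 − 11.5·39.5 = 219.5000; (r_i+r_j)·cross = 29·219.5000 = 6365.5000
edge 3: (11.5,38.5)→(6,19)  cross = 11.5·19 − 6·38.5 = -12.5000; (r_i+r_j)·cross = 17.5·-12.5000 = -218.7500
edge 4: (6,19)→(1,0.5)  cross = 6·0.5 − 1·19 = -16.0000; (r_i+r_j)·cross = 7·-16.0000 = -112.0000
Σcross = 785.7500 → A = |Σcross|/2 = 392.8750 mm²
Σ(r_i+r_j)·cross = 27189.6250 → first moment M = |Σ|/6 = 4531.6042
R_c = M/A = 4531.6042/392.8750 = 11.5345 mm
θ = 238° = 4.153884 rad
V = θ·R_c·A = 4.153884·11.5345·392.8750 = 18823.756 mm³

Volume = 18823.756 mm³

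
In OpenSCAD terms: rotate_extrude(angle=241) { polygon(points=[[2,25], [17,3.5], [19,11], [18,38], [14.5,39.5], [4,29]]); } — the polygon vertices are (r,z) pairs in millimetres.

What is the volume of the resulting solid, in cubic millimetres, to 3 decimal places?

Profile (r,z), 6 vertices: (2,25) (17,3.5) (19,11) (18,38) (14.5,39.5) (4,29)
edge 0: (2,25)→(17,3.5)  cross = 2·3.5 − 17·25 = -418.0000; (r_i+r_j)·cross = 19·-418.0000 = -7942.0000
edge 1: (17,3.5)→(19,11)  cross = 17·11 − 19·3.5 = 120.5000; (r_i+r_j)·cross = 36·120.5000 = 4338.0000
edge 2: (19,11)→(18,38)  cross = 19·38 − 18·11 = 524.0000; (r_i+r_j)·cross = 37·524.0000 = 19388.0000
edge 3: (18,38)→(14.5,39.5)  cross = 18·39.5 − 14.5·38 = 160.0000; (r_i+r_j)·cross = 32.5·160.0000 = 5200.0000
edge 4: (14.5,39.5)→(4,29)  cross = 14.5·29 − 4·39.5 = 262.5000; (r_i+r_j)·cross = 18.5·262.5000 = 4856.2500
edge 5: (4,29)→(2,25)  cross = 4·25 − 2·29 = 42.0000; (r_i+r_j)·cross = 6·42.0000 = 252.0000
Σcross = 691.0000 → A = |Σcross|/2 = 345.5000 mm²
Σ(r_i+r_j)·cross = 26092.2500 → first moment M = |Σ|/6 = 4348.7083
R_c = M/A = 4348.7083/345.5000 = 12.5867 mm
θ = 241° = 4.206243 rad
V = θ·R_c·A = 4.206243·12.5867·345.5000 = 18291.726 mm³

Volume = 18291.726 mm³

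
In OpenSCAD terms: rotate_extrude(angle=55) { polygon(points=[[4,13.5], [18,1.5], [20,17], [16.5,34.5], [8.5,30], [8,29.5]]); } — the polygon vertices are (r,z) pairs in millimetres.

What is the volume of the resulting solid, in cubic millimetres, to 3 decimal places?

Profile (r,z), 6 vertices: (4,13.5) (18,1.5) (20,17) (16.5,34.5) (8.5,30) (8,29.5)
edge 0: (4,13.5)→(18,1.5)  cross = 4·1.5 − 18·13.5 = -237.0000; (r_i+r_j)·cross = 22·-237.0000 = -5214.0000
edge 1: (18,1.5)→(20,17)  cross = 18·17 − 20·1.5 = 276.0000; (r_i+r_j)·cross = 38·276.0000 = 10488.0000
edge 2: (20,17)→(16.5,34.5)  cross = 20·34.5 − 16.5·17 = 409.5000; (r_i+r_j)·cross = 36.5·409.5000 = 14946.7500
edge 3: (16.5,34.5)→(8.5,30)  cross = 16.5·30 − 8.5·34.5 = 201.7500; (r_i+r_j)·cross = 25·201.7500 = 5043.7500
edge 4: (8.5,30)→(8,29.5)  cross = 8.5·29.5 − 8·30 = 10.7500; (r_i+r_j)·cross = 16.5·10.7500 = 177.3750
edge 5: (8,29.5)→(4,13.5)  cross = 8·13.5 − 4·29.5 = -10.0000; (r_i+r_j)·cross = 12·-10.0000 = -120.0000
Σcross = 651.0000 → A = |Σcross|/2 = 325.5000 mm²
Σ(r_i+r_j)·cross = 25321.8750 → first moment M = |Σ|/6 = 4220.3125
R_c = M/A = 4220.3125/325.5000 = 12.9656 mm
θ = 55° = 0.959931 rad
V = θ·R_c·A = 0.959931·12.9656·325.5000 = 4051.209 mm³

Volume = 4051.209 mm³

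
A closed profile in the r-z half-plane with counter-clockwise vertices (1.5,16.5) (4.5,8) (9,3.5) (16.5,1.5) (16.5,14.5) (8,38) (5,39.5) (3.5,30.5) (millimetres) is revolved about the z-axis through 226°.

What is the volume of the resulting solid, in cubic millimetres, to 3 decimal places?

Profile (r,z), 8 vertices: (1.5,16.5) (4.5,8) (9,3.5) (16.5,1.5) (16.5,14.5) (8,38) (5,39.5) (3.5,30.5)
edge 0: (1.5,16.5)→(4.5,8)  cross = 1.5·8 − 4.5·16.5 = -62.2500; (r_i+r_j)·cross = 6·-62.2500 = -373.5000
edge 1: (4.5,8)→(9,3.5)  cross = 4.5·3.5 − 9·8 = -56.2500; (r_i+r_j)·cross = 13.5·-56.2500 = -759.3750
edge 2: (9,3.5)→(16.5,1.5)  cross = 9·1.5 − 16.5·3.5 = -44.2500; (r_i+r_j)·cross = 25.5·-44.2500 = -1128.3750
edge 3: (16.5,1.5)→(16.5,14.5)  cross = 16.5·14.5 − 16.5·1.5 = 214.5000; (r_i+r_j)·cross = 33·214.5000 = 7078.5000
edge 4: (16.5,14.5)→(8,38)  cross = 16.5·38 − 8·14.5 = 511.0000; (r_i+r_j)·cross = 24.5·511.0000 = 12519.5000
edge 5: (8,38)→(5,39.5)  cross = 8·39.5 − 5·38 = 126.0000; (r_i+r_j)·cross = 13·126.0000 = 1638.0000
edge 6: (5,39.5)→(3.5,30.5)  cross = 5·30.5 − 3.5·39.5 = 14.2500; (r_i+r_j)·cross = 8.5·14.2500 = 121.1250
edge 7: (3.5,30.5)→(1.5,16.5)  cross = 3.5·16.5 − 1.5·30.5 = 12.0000; (r_i+r_j)·cross = 5·12.0000 = 60.0000
Σcross = 715.0000 → A = |Σcross|/2 = 357.5000 mm²
Σ(r_i+r_j)·cross = 19155.8750 → first moment M = |Σ|/6 = 3192.6458
R_c = M/A = 3192.6458/357.5000 = 8.9305 mm
θ = 226° = 3.944444 rad
V = θ·R_c·A = 3.944444·8.9305·357.5000 = 12593.213 mm³

Volume = 12593.213 mm³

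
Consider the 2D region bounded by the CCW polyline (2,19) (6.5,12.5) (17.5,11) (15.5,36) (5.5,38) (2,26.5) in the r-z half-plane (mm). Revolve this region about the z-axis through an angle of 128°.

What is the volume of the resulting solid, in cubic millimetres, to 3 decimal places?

Profile (r,z), 6 vertices: (2,19) (6.5,12.5) (17.5,11) (15.5,36) (5.5,38) (2,26.5)
edge 0: (2,19)→(6.5,12.5)  cross = 2·12.5 − 6.5·19 = -98.5000; (r_i+r_j)·cross = 8.5·-98.5000 = -837.2500
edge 1: (6.5,12.5)→(17.5,11)  cross = 6.5·11 − 17.5·12.5 = -147.2500; (r_i+r_j)·cross = 24·-147.2500 = -3534.0000
edge 2: (17.5,11)→(15.5,36)  cross = 17.5·36 − 15.5·11 = 459.5000; (r_i+r_j)·cross = 33·459.5000 = 15163.5000
edge 3: (15.5,36)→(5.5,38)  cross = 15.5·38 − 5.5·36 = 391.0000; (r_i+r_j)·cross = 21·391.0000 = 8211.0000
edge 4: (5.5,38)→(2,26.5)  cross = 5.5·26.5 − 2·38 = 69.7500; (r_i+r_j)·cross = 7.5·69.7500 = 523.1250
edge 5: (2,26.5)→(2,19)  cross = 2·19 − 2·26.5 = -15.0000; (r_i+r_j)·cross = 4·-15.0000 = -60.0000
Σcross = 659.5000 → A = |Σcross|/2 = 329.7500 mm²
Σ(r_i+r_j)·cross = 19466.3750 → first moment M = |Σ|/6 = 3244.3958
R_c = M/A = 3244.3958/329.7500 = 9.8390 mm
θ = 128° = 2.234021 rad
V = θ·R_c·A = 2.234021·9.8390·329.7500 = 7248.050 mm³

Volume = 7248.050 mm³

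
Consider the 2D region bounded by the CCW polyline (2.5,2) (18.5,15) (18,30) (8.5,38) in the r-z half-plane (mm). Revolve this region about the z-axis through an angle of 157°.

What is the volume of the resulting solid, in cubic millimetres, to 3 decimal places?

Profile (r,z), 4 vertices: (2.5,2) (18.5,15) (18,30) (8.5,38)
edge 0: (2.5,2)→(18.5,15)  cross = 2.5·15 − 18.5·2 = 0.5000; (r_i+r_j)·cross = 21·0.5000 = 10.5000
edge 1: (18.5,15)→(18,30)  cross = 18.5·30 − 18·15 = 285.0000; (r_i+r_j)·cross = 36.5·285.0000 = 10402.5000
edge 2: (18,30)→(8.5,38)  cross = 18·38 − 8.5·30 = 429.0000; (r_i+r_j)·cross = 26.5·429.0000 = 11368.5000
edge 3: (8.5,38)→(2.5,2)  cross = 8.5·2 − 2.5·38 = -78.0000; (r_i+r_j)·cross = 11·-78.0000 = -858.0000
Σcross = 636.5000 → A = |Σcross|/2 = 318.2500 mm²
Σ(r_i+r_j)·cross = 20923.5000 → first moment M = |Σ|/6 = 3487.2500
R_c = M/A = 3487.2500/318.2500 = 10.9576 mm
θ = 157° = 2.740167 rad
V = θ·R_c·A = 2.740167·10.9576·318.2500 = 9555.647 mm³

Volume = 9555.647 mm³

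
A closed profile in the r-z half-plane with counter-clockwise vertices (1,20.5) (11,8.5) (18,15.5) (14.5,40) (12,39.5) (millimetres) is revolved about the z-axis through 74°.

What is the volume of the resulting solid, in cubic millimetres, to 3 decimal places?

Profile (r,z), 5 vertices: (1,20.5) (11,8.5) (18,15.5) (14.5,40) (12,39.5)
edge 0: (1,20.5)→(11,8.5)  cross = 1·8.5 − 11·20.5 = -217.0000; (r_i+r_j)·cross = 12·-217.0000 = -2604.0000
edge 1: (11,8.5)→(18,15.5)  cross = 11·15.5 − 18·8.5 = 17.5000; (r_i+r_j)·cross = 29·17.5000 = 507.5000
edge 2: (18,15.5)→(14.5,40)  cross = 18·40 − 14.5·15.5 = 495.2500; (r_i+r_j)·cross = 32.5·495.2500 = 16095.6250
edge 3: (14.5,40)→(12,39.5)  cross = 14.5·39.5 − 12·40 = 92.7500; (r_i+r_j)·cross = 26.5·92.7500 = 2457.8750
edge 4: (12,39.5)→(1,20.5)  cross = 12·20.5 − 1·39.5 = 206.5000; (r_i+r_j)·cross = 13·206.5000 = 2684.5000
Σcross = 595.0000 → A = |Σcross|/2 = 297.5000 mm²
Σ(r_i+r_j)·cross = 19141.5000 → first moment M = |Σ|/6 = 3190.2500
R_c = M/A = 3190.2500/297.5000 = 10.7235 mm
θ = 74° = 1.291544 rad
V = θ·R_c·A = 1.291544·10.7235·297.5000 = 4120.347 mm³

Volume = 4120.347 mm³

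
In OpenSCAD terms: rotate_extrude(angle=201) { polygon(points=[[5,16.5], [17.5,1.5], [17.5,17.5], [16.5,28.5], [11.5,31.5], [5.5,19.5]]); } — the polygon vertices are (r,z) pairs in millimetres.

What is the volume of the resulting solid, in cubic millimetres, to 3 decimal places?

Profile (r,z), 6 vertices: (5,16.5) (17.5,1.5) (17.5,17.5) (16.5,28.5) (11.5,31.5) (5.5,19.5)
edge 0: (5,16.5)→(17.5,1.5)  cross = 5·1.5 − 17.5·16.5 = -281.2500; (r_i+r_j)·cross = 22.5·-281.2500 = -6328.1250
edge 1: (17.5,1.5)→(17.5,17.5)  cross = 17.5·17.5 − 17.5·1.5 = 280.0000; (r_i+r_j)·cross = 35·280.0000 = 9800.0000
edge 2: (17.5,17.5)→(16.5,28.5)  cross = 17.5·28.5 − 16.5·17.5 = 210.0000; (r_i+r_j)·cross = 34·210.0000 = 7140.0000
edge 3: (16.5,28.5)→(11.5,31.5)  cross = 16.5·31.5 − 11.5·28.5 = 192.0000; (r_i+r_j)·cross = 28·192.0000 = 5376.0000
edge 4: (11.5,31.5)→(5.5,19.5)  cross = 11.5·19.5 − 5.5·31.5 = 51.0000; (r_i+r_j)·cross = 17·51.0000 = 867.0000
edge 5: (5.5,19.5)→(5,16.5)  cross = 5.5·16.5 − 5·19.5 = -6.7500; (r_i+r_j)·cross = 10.5·-6.7500 = -70.8750
Σcross = 445.0000 → A = |Σcross|/2 = 222.5000 mm²
Σ(r_i+r_j)·cross = 16784.0000 → first moment M = |Σ|/6 = 2797.3333
R_c = M/A = 2797.3333/222.5000 = 12.5723 mm
θ = 201° = 3.508112 rad
V = θ·R_c·A = 3.508112·12.5723·222.5000 = 9813.358 mm³

Volume = 9813.358 mm³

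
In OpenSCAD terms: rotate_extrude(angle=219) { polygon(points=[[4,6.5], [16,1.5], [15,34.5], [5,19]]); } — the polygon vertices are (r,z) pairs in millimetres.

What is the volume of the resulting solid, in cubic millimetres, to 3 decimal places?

Profile (r,z), 4 vertices: (4,6.5) (16,1.5) (15,34.5) (5,19)
edge 0: (4,6.5)→(16,1.5)  cross = 4·1.5 − 16·6.5 = -98.0000; (r_i+r_j)·cross = 20·-98.0000 = -1960.0000
edge 1: (16,1.5)→(15,34.5)  cross = 16·34.5 − 15·1.5 = 529.5000; (r_i+r_j)·cross = 31·529.5000 = 16414.5000
edge 2: (15,34.5)→(5,19)  cross = 15·19 − 5·34.5 = 112.5000; (r_i+r_j)·cross = 20·112.5000 = 2250.0000
edge 3: (5,19)→(4,6.5)  cross = 5·6.5 − 4·19 = -43.5000; (r_i+r_j)·cross = 9·-43.5000 = -391.5000
Σcross = 500.5000 → A = |Σcross|/2 = 250.2500 mm²
Σ(r_i+r_j)·cross = 16313.0000 → first moment M = |Σ|/6 = 2718.8333
R_c = M/A = 2718.8333/250.2500 = 10.8645 mm
θ = 219° = 3.822271 rad
V = θ·R_c·A = 3.822271·10.8645·250.2500 = 10392.118 mm³

Volume = 10392.118 mm³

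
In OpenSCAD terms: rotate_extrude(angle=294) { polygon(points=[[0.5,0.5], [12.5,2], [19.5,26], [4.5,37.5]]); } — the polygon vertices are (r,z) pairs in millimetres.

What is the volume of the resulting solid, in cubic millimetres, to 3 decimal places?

Volume = 20305.496 mm³

Profile (r,z), 4 vertices: (0.5,0.5) (12.5,2) (19.5,26) (4.5,37.5)
edge 0: (0.5,0.5)→(12.5,2)  cross = 0.5·2 − 12.5·0.5 = -5.2500; (r_i+r_j)·cross = 13·-5.2500 = -68.2500
edge 1: (12.5,2)→(19.5,26)  cross = 12.5·26 − 19.5·2 = 286.0000; (r_i+r_j)·cross = 32·286.0000 = 9152.0000
edge 2: (19.5,26)→(4.5,37.5)  cross = 19.5·37.5 − 4.5·26 = 614.2500; (r_i+r_j)·cross = 24·614.2500 = 14742.0000
edge 3: (4.5,37.5)→(0.5,0.5)  cross = 4.5·0.5 − 0.5·37.5 = -16.5000; (r_i+r_j)·cross = 5·-16.5000 = -82.5000
Σcross = 878.5000 → A = |Σcross|/2 = 439.2500 mm²
Σ(r_i+r_j)·cross = 23743.2500 → first moment M = |Σ|/6 = 3957.2083
R_c = M/A = 3957.2083/439.2500 = 9.0090 mm
θ = 294° = 5.131268 rad
V = θ·R_c·A = 5.131268·9.0090·439.2500 = 20305.496 mm³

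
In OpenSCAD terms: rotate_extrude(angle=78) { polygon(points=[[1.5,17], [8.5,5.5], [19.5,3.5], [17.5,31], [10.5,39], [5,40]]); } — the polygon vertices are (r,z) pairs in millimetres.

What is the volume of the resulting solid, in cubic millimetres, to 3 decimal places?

Profile (r,z), 6 vertices: (1.5,17) (8.5,5.5) (19.5,3.5) (17.5,31) (10.5,39) (5,40)
edge 0: (1.5,17)→(8.5,5.5)  cross = 1.5·5.5 − 8.5·17 = -136.2500; (r_i+r_j)·cross = 10·-136.2500 = -1362.5000
edge 1: (8.5,5.5)→(19.5,3.5)  cross = 8.5·3.5 − 19.5·5.5 = -77.5000; (r_i+r_j)·cross = 28·-77.5000 = -2170.0000
edge 2: (19.5,3.5)→(17.5,31)  cross = 19.5·31 − 17.5·3.5 = 543.2500; (r_i+r_j)·cross = 37·543.2500 = 20100.2500
edge 3: (17.5,31)→(10.5,39)  cross = 17.5·39 − 10.5·31 = 357.0000; (r_i+r_j)·cross = 28·357.0000 = 9996.0000
edge 4: (10.5,39)→(5,40)  cross = 10.5·40 − 5·39 = 225.0000; (r_i+r_j)·cross = 15.5·225.0000 = 3487.5000
edge 5: (5,40)→(1.5,17)  cross = 5·17 − 1.5·40 = 25.0000; (r_i+r_j)·cross = 6.5·25.0000 = 162.5000
Σcross = 936.5000 → A = |Σcross|/2 = 468.2500 mm²
Σ(r_i+r_j)·cross = 30213.7500 → first moment M = |Σ|/6 = 5035.6250
R_c = M/A = 5035.6250/468.2500 = 10.7541 mm
θ = 78° = 1.361357 rad
V = θ·R_c·A = 1.361357·10.7541·468.2500 = 6855.282 mm³

Volume = 6855.282 mm³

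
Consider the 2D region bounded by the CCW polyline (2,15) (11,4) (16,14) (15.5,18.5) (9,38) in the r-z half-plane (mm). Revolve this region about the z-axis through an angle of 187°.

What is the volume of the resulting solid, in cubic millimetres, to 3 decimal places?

Profile (r,z), 5 vertices: (2,15) (11,4) (16,14) (15.5,18.5) (9,38)
edge 0: (2,15)→(11,4)  cross = 2·4 − 11·15 = -157.0000; (r_i+r_j)·cross = 13·-157.0000 = -2041.0000
edge 1: (11,4)→(16,14)  cross = 11·14 − 16·4 = 90.0000; (r_i+r_j)·cross = 27·90.0000 = 2430.0000
edge 2: (16,14)→(15.5,18.5)  cross = 16·18.5 − 15.5·14 = 79.0000; (r_i+r_j)·cross = 31.5·79.0000 = 2488.5000
edge 3: (15.5,18.5)→(9,38)  cross = 15.5·38 − 9·18.5 = 422.5000; (r_i+r_j)·cross = 24.5·422.5000 = 10351.2500
edge 4: (9,38)→(2,15)  cross = 9·15 − 2·38 = 59.0000; (r_i+r_j)·cross = 11·59.0000 = 649.0000
Σcross = 493.5000 → A = |Σcross|/2 = 246.7500 mm²
Σ(r_i+r_j)·cross = 13877.7500 → first moment M = |Σ|/6 = 2312.9583
R_c = M/A = 2312.9583/246.7500 = 9.3737 mm
θ = 187° = 3.263766 rad
V = θ·R_c·A = 3.263766·9.3737·246.7500 = 7548.954 mm³

Volume = 7548.954 mm³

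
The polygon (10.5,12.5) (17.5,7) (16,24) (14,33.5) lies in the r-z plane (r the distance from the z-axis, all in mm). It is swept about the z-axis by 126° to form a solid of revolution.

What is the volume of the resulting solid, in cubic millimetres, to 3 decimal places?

Volume = 2903.061 mm³

Profile (r,z), 4 vertices: (10.5,12.5) (17.5,7) (16,24) (14,33.5)
edge 0: (10.5,12.5)→(17.5,7)  cross = 10.5·7 − 17.5·12.5 = -145.2500; (r_i+r_j)·cross = 28·-145.2500 = -4067.0000
edge 1: (17.5,7)→(16,24)  cross = 17.5·24 − 16·7 = 308.0000; (r_i+r_j)·cross = 33.5·308.0000 = 10318.0000
edge 2: (16,24)→(14,33.5)  cross = 16·33.5 − 14·24 = 200.0000; (r_i+r_j)·cross = 30·200.0000 = 6000.0000
edge 3: (14,33.5)→(10.5,12.5)  cross = 14·12.5 − 10.5·33.5 = -176.7500; (r_i+r_j)·cross = 24.5·-176.7500 = -4330.3750
Σcross = 186.0000 → A = |Σcross|/2 = 93.0000 mm²
Σ(r_i+r_j)·cross = 7920.6250 → first moment M = |Σ|/6 = 1320.1042
R_c = M/A = 1320.1042/93.0000 = 14.1947 mm
θ = 126° = 2.199115 rad
V = θ·R_c·A = 2.199115·14.1947·93.0000 = 2903.061 mm³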